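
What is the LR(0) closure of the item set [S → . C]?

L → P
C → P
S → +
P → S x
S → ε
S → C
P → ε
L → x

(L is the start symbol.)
{ [C → . P], [P → . S x], [P → .], [S → . +], [S → . C], [S → .] }

To compute CLOSURE, for each item [A → α.Bβ] where B is a non-terminal, add [B → .γ] for all productions B → γ; repeat for the newly added items until nothing changes.

Start with: [S → . C]
  [S → . C] has the dot before C: add [C → . P]
  [C → . P] has the dot before P: add [P → . S x], [P → .]
  [P → . S x] has the dot before S: add [S → . +], [S → .]
No further items can be added.

CLOSURE = { [C → . P], [P → . S x], [P → .], [S → . +], [S → . C], [S → .] }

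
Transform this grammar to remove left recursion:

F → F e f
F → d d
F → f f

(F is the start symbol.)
F → d d F'
F → f f F'
F' → e f F'
F' → ε

F is directly left-recursive. The standard transformation for
  A → A α₁ | ... | A α_m | β₁ | ... | β_n
is
  A  → β₁ A' | ... | β_n A'
  A' → α₁ A' | ... | α_m A' | ε

F → d d becomes F → d d F'
F → f f becomes F → f f F'
F → F e f becomes F' → e f F'
Add F' → ε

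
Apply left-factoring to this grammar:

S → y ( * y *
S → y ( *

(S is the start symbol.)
S → y ( * S'
S' → y *
S' → ε

Left-factoring transforms A → αβ₁ | αβ₂ into A → αA' and A' → β₁ | β₂
(α is the longest common prefix among the alternatives). Repeat until
no nonterminal has two alternatives with a common prefix.

Round 1: S has alternatives sharing prefix 'y ( *'. Introduce S': S → y ( * S'
  Add: S' → y *
  Add: S' → ε

No remaining common prefixes — done.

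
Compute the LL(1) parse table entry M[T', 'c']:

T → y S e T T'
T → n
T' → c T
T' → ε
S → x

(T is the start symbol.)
T' → c T, T' → ε

To find M[T', 'c'], we find productions for T' where 'c' is in the predict set (PREDICT(N → α) = (FIRST(α) \ {ε}) ∪ (FOLLOW(N) if α ⇒* ε)).

Relevant sets:
  FOLLOW(T') = { $, 'c' }

T' → c T: PREDICT = { 'c' }
  'c' is in predict set, so this production goes in M[T', 'c']
T' → ε: PREDICT = { $, 'c' }
  'c' is in predict set, so this production goes in M[T', 'c']

M[T', 'c'] = T' → c T, T' → ε  (a multiply-defined cell — the grammar is not LL(1))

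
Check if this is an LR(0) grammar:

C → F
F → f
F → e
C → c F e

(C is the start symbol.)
Augment with C' → C and build the canonical LR(0) collection (I0 = CLOSURE({[C' → . C]}), then GOTO on every symbol after a dot until no new states appear). It has 8 states:
  I0: { [C → . F], [C → . c F e], [C' → . C], [F → . e], [F → . f] }  — shift
  I1: { [C' → C .] }  — accept
  I2: { [C → F .] }  — reduce
  I3: { [C → c . F e], [F → . e], [F → . f] }  — shift
  I4: { [F → e .] }  — reduce
  I5: { [F → f .] }  — reduce
  I6: { [C → c F . e] }  — shift
  I7: { [C → c F e .] }  — reduce

Every state is either a pure shift/goto state or contains exactly one complete item and nothing to shift — no conflicts. The grammar is LR(0).

Answer: Yes, the grammar is LR(0)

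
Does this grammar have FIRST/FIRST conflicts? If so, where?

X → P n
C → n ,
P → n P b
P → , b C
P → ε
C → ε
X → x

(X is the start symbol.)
FIRST sets of the non-terminals at (or reachable through a nullable prefix from) the front of some alternative:
  FIRST(P) = { ',', 'n', ε }

Productions for X:
  X → P n: FIRST = { ',', 'n' }
  X → x: FIRST = { 'x' }
Productions for C:
  C → n ,: FIRST = { 'n' }
  C → ε: FIRST = { ε }
Productions for P:
  P → n P b: FIRST = { 'n' }
  P → , b C: FIRST = { ',' }
  P → ε: FIRST = { ε }

All alternatives of each non-terminal have pairwise disjoint FIRST sets.

Answer: No FIRST/FIRST conflicts.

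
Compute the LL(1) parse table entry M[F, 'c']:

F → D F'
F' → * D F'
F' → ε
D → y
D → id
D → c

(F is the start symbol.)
F → D F'

To find M[F, 'c'], we find productions for F where 'c' is in the predict set (PREDICT(N → α) = (FIRST(α) \ {ε}) ∪ (FOLLOW(N) if α ⇒* ε)).

Relevant sets:
  FIRST(D) = { 'c', 'id', 'y' }

F → D F': PREDICT = { 'c', 'id', 'y' }
  'c' is in predict set, so this production goes in M[F, 'c']

M[F, 'c'] = F → D F'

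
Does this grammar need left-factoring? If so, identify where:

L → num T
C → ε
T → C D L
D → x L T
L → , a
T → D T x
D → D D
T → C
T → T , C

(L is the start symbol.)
Yes, T has productions with common prefix 'C'

Left-factoring is needed when two productions for the same non-terminal
share a common prefix on the right-hand side.

Productions for L:
  L → num T
  L → , a
Productions for T:
  T → C D L
  T → D T x
  T → C
  T → T , C
Productions for D:
  D → x L T
  D → D D

Found common prefix 'C' in productions for T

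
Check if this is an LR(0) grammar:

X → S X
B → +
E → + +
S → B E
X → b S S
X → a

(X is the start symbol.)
Augment with X' → X and build the canonical LR(0) collection (I0 = CLOSURE({[X' → . X]}), then GOTO on every symbol after a dot until no new states appear). It has 13 states:
  I0: { [B → . +], [S → . B E], [X → . S X], [X → . a], [X → . b S S], [X' → . X] }  — shift
  I1: { [B → + .] }  — reduce
  I2: { [E → . + +], [S → B . E] }  — shift
  I3: { [B → . +], [S → . B E], [X → . S X], [X → . a], [X → . b S S], [X → S . X] }  — shift
  I4: { [X' → X .] }  — accept
  I5: { [X → a .] }  — reduce
  I6: { [B → . +], [S → . B E], [X → b . S S] }  — shift
  I7: { [B → . +], [S → . B E], [X → b S . S] }  — shift
  I8: { [X → b S S .] }  — reduce
  I9: { [X → S X .] }  — reduce
  I10: { [E → + . +] }  — shift
  I11: { [S → B E .] }  — reduce
  I12: { [E → + + .] }  — reduce

Every state is either a pure shift/goto state or contains exactly one complete item and nothing to shift — no conflicts. The grammar is LR(0).

Answer: Yes, the grammar is LR(0)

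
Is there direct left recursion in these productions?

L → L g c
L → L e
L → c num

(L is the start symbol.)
Yes, L is left-recursive

L → L g c: LEFT RECURSIVE (starts with L)
L → L e: LEFT RECURSIVE (starts with L)
L → c num: starts with c

The grammar has direct left recursion on: L.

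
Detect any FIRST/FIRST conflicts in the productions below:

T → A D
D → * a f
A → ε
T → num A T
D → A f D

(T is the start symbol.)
No FIRST/FIRST conflicts.

FIRST sets of the non-terminals at (or reachable through a nullable prefix from) the front of some alternative:
  FIRST(A) = { ε }
  FIRST(D) = { '*', 'f' }

Productions for T:
  T → A D: FIRST = { '*', 'f' }
  T → num A T: FIRST = { 'num' }
Productions for D:
  D → * a f: FIRST = { '*' }
  D → A f D: FIRST = { 'f' }
A has only one production, so no FIRST/FIRST conflict is possible there.

All alternatives of each non-terminal have pairwise disjoint FIRST sets.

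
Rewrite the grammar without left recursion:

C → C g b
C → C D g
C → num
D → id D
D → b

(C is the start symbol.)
C is directly left-recursive. The standard transformation for
  A → A α₁ | ... | A α_m | β₁ | ... | β_n
is
  A  → β₁ A' | ... | β_n A'
  A' → α₁ A' | ... | α_m A' | ε

C → num becomes C → num C'
C → C g b becomes C' → g b C'
C → C D g becomes C' → D g C'
Add C' → ε

Productions for other non-terminals are unchanged:
  D → id D
  D → b

Resulting grammar:
C → num C'
C' → g b C'
C' → D g C'
C' → ε
D → id D
D → b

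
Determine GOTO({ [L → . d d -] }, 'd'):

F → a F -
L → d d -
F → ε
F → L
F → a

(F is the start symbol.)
GOTO(I, 'd') = CLOSURE({ [A → αX.β] : [A → α.Xβ] ∈ I, X = 'd' })

Items with dot before 'd', with the dot advanced:
  [L → . d d -] → [L → d . d -]
Closure adds nothing (no advanced item has the dot before a non-terminal).

GOTO = { [L → d . d -] }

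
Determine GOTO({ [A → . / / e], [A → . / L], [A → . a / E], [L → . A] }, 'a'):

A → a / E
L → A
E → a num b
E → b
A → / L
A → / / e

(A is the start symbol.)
GOTO(I, 'a') = CLOSURE({ [A → αX.β] : [A → α.Xβ] ∈ I, X = 'a' })

Items with dot before 'a', with the dot advanced:
  [A → . a / E] → [A → a . / E]
Closure adds nothing (no advanced item has the dot before a non-terminal).

GOTO = { [A → a . / E] }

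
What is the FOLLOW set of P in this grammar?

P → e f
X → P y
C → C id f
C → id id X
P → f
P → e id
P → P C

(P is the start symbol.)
P is the start symbol, so $ ∈ FOLLOW(P).
In X → P y: P is followed by y, add FIRST(y) \ {ε} = { 'y' }
In P → P C: P is followed by C, add FIRST(C) \ {ε} = { 'id' }

Taking the union: FOLLOW(P) = { $, 'id', 'y' }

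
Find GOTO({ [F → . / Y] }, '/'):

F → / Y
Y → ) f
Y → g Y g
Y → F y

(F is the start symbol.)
{ [F → . / Y], [F → / . Y], [Y → . ) f], [Y → . F y], [Y → . g Y g] }

GOTO(I, '/') = CLOSURE({ [A → αX.β] : [A → α.Xβ] ∈ I, X = '/' })

Items with dot before '/', with the dot advanced:
  [F → . / Y] → [F → / . Y]
Closure of the advanced items:
  [F → / . Y] has the dot before Y: add [Y → . ) f], [Y → . g Y g], [Y → . F y]
  [Y → . F y] has the dot before F: add [F → . / Y]

GOTO = { [F → . / Y], [F → / . Y], [Y → . ) f], [Y → . F y], [Y → . g Y g] }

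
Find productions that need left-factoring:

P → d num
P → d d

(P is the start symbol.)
Left-factoring is needed when two productions for the same non-terminal
share a common prefix on the right-hand side.

Productions for P:
  P → d num
  P → d d

Found common prefix 'd' in productions for P

Answer: Yes, P has productions with common prefix 'd'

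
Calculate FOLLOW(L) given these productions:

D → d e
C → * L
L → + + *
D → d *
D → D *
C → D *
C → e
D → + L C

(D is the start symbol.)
To compute FOLLOW(L), find every occurrence of L on a right-hand side N → α L β: add FIRST(β) \ {ε}, and if β is empty or nullable also add FOLLOW(N). Iterate to a fixed point.

In C → * L: L is at the end, add FOLLOW(C)
In D → + L C: L is followed by C, add FIRST(C) \ {ε} = { '*', '+', 'd', 'e' }

The FOLLOW sets referred to above (computed the same way, to a fixed point):
  FOLLOW(C) = { $, '*' }

Taking the union: FOLLOW(L) = { $, '*', '+', 'd', 'e' }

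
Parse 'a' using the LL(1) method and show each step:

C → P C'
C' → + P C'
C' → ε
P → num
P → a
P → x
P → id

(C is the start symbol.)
Stack is shown with the top on the left.

Stack   Input  Action
---------------------
C $     a $    output C → P C'
P C' $  a $    output P → a
a C' $  a $    match 'a'
C' $    $      output C' → ε
$       $      accept

The string is accepted.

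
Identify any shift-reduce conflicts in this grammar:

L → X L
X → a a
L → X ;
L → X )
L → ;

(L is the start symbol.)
No shift-reduce conflicts

Augment with L' → L and build the canonical LR(0) collection (I0 = CLOSURE({[L' → . L]}), then GOTO on every symbol after a dot until no new states appear). It has 9 states:
  I0: { [L → . ;], [L → . X )], [L → . X ;], [L → . X L], [L' → . L], [X → . a a] }  — shift
  I1: { [L → ; .] }  — reduce
  I2: { [L' → L .] }  — accept
  I3: { [L → . ;], [L → . X )], [L → . X ;], [L → . X L], [L → X . )], [L → X . ;], [L → X . L], [X → . a a] }  — shift
  I4: { [X → a . a] }  — shift
  I5: { [X → a a .] }  — reduce
  I6: { [L → X ) .] }  — reduce
  I7: { [L → ; .], [L → X ; .] }  — 2 reduces
  I8: { [L → X L .] }  — reduce

No state contains both a complete item and a shift item.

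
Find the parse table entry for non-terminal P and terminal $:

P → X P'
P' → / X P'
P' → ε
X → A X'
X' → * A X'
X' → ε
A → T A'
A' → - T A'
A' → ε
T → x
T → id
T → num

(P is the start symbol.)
To find M[P, $], we find productions for P where $ is in the predict set (PREDICT(N → α) = (FIRST(α) \ {ε}) ∪ (FOLLOW(N) if α ⇒* ε)).

Relevant sets:
  FIRST(X) = { 'id', 'num', 'x' }

P → X P': PREDICT = { 'id', 'num', 'x' }

M[P, $] is empty (no production applies)

Answer: Empty (error entry)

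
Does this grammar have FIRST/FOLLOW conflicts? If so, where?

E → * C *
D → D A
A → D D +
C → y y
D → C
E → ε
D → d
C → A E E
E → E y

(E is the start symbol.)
A FIRST/FOLLOW conflict occurs when a non-terminal N has a nullable alternative N → β (β ⇒* ε) and another alternative N → α with FIRST(α) ∩ FOLLOW(N) ≠ ∅: on such a lookahead the parser cannot decide between expanding α and letting N vanish via β.

Nullable non-terminals: E.
FIRST sets used below: FIRST(E) = { '*', 'y', ε }

E: nullable alternative(s) E → ε; FOLLOW(E) = { $, '*', '+', 'd', 'y' }
  E → * C *: FIRST \ {ε} = { '*' } — overlaps FOLLOW(E) on { '*' }: CONFLICT
  E → ε: FIRST \ {ε} = { } — this is the only nullable alternative, skip
  E → E y: FIRST \ {ε} = { '*', 'y' } — overlaps FOLLOW(E) on { '*', 'y' }: CONFLICT

A, C, D have no nullable alternative, so no FIRST/FOLLOW check is needed there.

So the grammar has 2 FIRST/FOLLOW conflicts (marked CONFLICT above).

Answer: Yes. E → '*' C '*' with FOLLOW(E) on { '*' }; E → E y with FOLLOW(E) on { '*', 'y' }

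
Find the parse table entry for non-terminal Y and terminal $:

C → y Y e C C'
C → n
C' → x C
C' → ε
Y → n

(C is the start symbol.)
Empty (error entry)

To find M[Y, $], we find productions for Y where $ is in the predict set (PREDICT(N → α) = (FIRST(α) \ {ε}) ∪ (FOLLOW(N) if α ⇒* ε)).

Y → n: PREDICT = { 'n' }

M[Y, $] is empty (no production applies)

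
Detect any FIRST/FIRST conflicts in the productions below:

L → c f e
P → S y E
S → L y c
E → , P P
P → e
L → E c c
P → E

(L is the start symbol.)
Yes. P → S y E / P → E on { ',' }

FIRST sets of the non-terminals at (or reachable through a nullable prefix from) the front of some alternative:
  FIRST(E) = { ',' }
  FIRST(S) = { ',', 'c' }

Productions for L:
  L → c f e: FIRST = { 'c' }
  L → E c c: FIRST = { ',' }
Productions for P:
  P → S y E: FIRST = { ',', 'c' }
  P → e: FIRST = { 'e' }
  P → E: FIRST = { ',' }
S, E have only one production, so no FIRST/FIRST conflict is possible there.

Conflict for P: P → S y E and P → E
  Overlap: { ',' }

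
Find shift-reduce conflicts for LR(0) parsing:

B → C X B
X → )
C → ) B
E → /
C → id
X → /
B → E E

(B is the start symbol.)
No shift-reduce conflicts

A shift-reduce conflict occurs when an LR(0) state has both:
  - a complete (reduce) item [A → α .] (dot at the end), and
  - a shift item [B → β . c γ] (dot before a terminal).

Augment with B' → B and build the canonical LR(0) collection (I0 = CLOSURE({[B' → . B]}), then GOTO on every symbol after a dot until no new states appear). It has 13 states:
  I0: { [B → . C X B], [B → . E E], [B' → . B], [C → . ) B], [C → . id], [E → . /] }  — shift
  I1: { [B → . C X B], [B → . E E], [C → ) . B], [C → . ) B], [C → . id], [E → . /] }  — shift
  I2: { [E → / .] }  — reduce
  I3: { [B' → B .] }  — accept
  I4: { [B → C . X B], [X → . )], [X → . /] }  — shift
  I5: { [B → E . E], [E → . /] }  — shift
  I6: { [C → id .] }  — reduce
  I7: { [B → E E .] }  — reduce
  I8: { [X → ) .] }  — reduce
  I9: { [X → / .] }  — reduce
  I10: { [B → . C X B], [B → . E E], [B → C X . B], [C → . ) B], [C → . id], [E → . /] }  — shift
  I11: { [B → C X B .] }  — reduce
  I12: { [C → ) B .] }  — reduce

No state contains both a complete item and a shift item.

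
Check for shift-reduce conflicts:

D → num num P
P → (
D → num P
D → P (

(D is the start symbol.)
No shift-reduce conflicts

Augment with D' → D and build the canonical LR(0) collection (I0 = CLOSURE({[D' → . D]}), then GOTO on every symbol after a dot until no new states appear). It has 9 states:
  I0: { [D → . P (], [D → . num P], [D → . num num P], [D' → . D], [P → . (] }  — shift
  I1: { [P → ( .] }  — reduce
  I2: { [D' → D .] }  — accept
  I3: { [D → P . (] }  — shift
  I4: { [D → num . P], [D → num . num P], [P → . (] }  — shift
  I5: { [D → num P .] }  — reduce
  I6: { [D → num num . P], [P → . (] }  — shift
  I7: { [D → num num P .] }  — reduce
  I8: { [D → P ( .] }  — reduce

No state contains both a complete item and a shift item.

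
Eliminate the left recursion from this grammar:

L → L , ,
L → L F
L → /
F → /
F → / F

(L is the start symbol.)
L → / L'
L' → , , L'
L' → F L'
L' → ε
F → /
F → / F

L is directly left-recursive. The standard transformation for
  A → A α₁ | ... | A α_m | β₁ | ... | β_n
is
  A  → β₁ A' | ... | β_n A'
  A' → α₁ A' | ... | α_m A' | ε

L → / becomes L → / L'
L → L , , becomes L' → , , L'
L → L F becomes L' → F L'
Add L' → ε

Productions for other non-terminals are unchanged:
  F → /
  F → / F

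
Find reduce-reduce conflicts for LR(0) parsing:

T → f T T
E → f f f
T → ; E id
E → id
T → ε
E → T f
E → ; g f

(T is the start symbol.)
Augment with T' → T and build the canonical LR(0) collection (I0 = CLOSURE({[T' → . T]}), then GOTO on every symbol after a dot until no new states appear). It has 17 states:
  I0: { [T → . ; E id], [T → . f T T], [T → .], [T' → . T] }  — shift, reduce
  I1: { [E → . ; g f], [E → . T f], [E → . f f f], [E → . id], [T → . ; E id], [T → . f T T], [T → .], [T → ; . E id] }  — shift, reduce
  I2: { [T' → T .] }  — accept
  I3: { [T → . ; E id], [T → . f T T], [T → .], [T → f . T T] }  — shift, reduce
  I4: { [T → . ; E id], [T → . f T T], [T → .], [T → f T . T] }  — shift, reduce
  I5: { [T → f T T .] }  — reduce
  I6: { [E → . ; g f], [E → . T f], [E → . f f f], [E → . id], [E → ; . g f], [T → . ; E id], [T → . f T T], [T → .], [T → ; . E id] }  — shift, reduce
  I7: { [T → ; E . id] }  — shift
  I8: { [E → T . f] }  — shift
  I9: { [E → f . f f], [T → . ; E id], [T → . f T T], [T → .], [T → f . T T] }  — shift, reduce
  I10: { [E → id .] }  — reduce
  I11: { [E → f f . f], [T → . ; E id], [T → . f T T], [T → .], [T → f . T T] }  — shift, reduce
  I12: { [E → f f f .], [T → . ; E id], [T → . f T T], [T → .], [T → f . T T] }  — shift, 2 reduces
  I13: { [E → T f .] }  — reduce
  I14: { [T → ; E id .] }  — reduce
  I15: { [E → ; g . f] }  — shift
  I16: { [E → ; g f .] }  — reduce

I12 contains complete items [E → f f f .], [T → .] — reduce-reduce conflict.

Answer: Yes — I12: [E → f f f .] vs [T → .]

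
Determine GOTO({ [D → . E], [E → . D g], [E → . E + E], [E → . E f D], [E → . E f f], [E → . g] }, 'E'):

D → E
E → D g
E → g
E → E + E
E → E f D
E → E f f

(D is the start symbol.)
GOTO(I, 'E') = CLOSURE({ [A → αX.β] : [A → α.Xβ] ∈ I, X = 'E' })

Items with dot before 'E', with the dot advanced:
  [D → . E] → [D → E .]
  [E → . E + E] → [E → E . + E]
  [E → . E f D] → [E → E . f D]
  [E → . E f f] → [E → E . f f]
Closure adds nothing (no advanced item has the dot before a non-terminal).

GOTO = { [D → E .], [E → E . + E], [E → E . f D], [E → E . f f] }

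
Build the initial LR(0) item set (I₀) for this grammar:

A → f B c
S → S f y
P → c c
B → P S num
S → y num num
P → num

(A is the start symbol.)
{ [A → . f B c], [A' → . A] }

First, augment the grammar with A' → A
I₀ = CLOSURE({ [A' → . A] }):
  [A' → . A] has the dot before A: add [A → . f B c]
No further items can be added.

I₀ = { [A → . f B c], [A' → . A] }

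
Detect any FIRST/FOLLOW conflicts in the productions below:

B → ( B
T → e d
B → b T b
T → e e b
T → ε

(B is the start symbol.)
No FIRST/FOLLOW conflicts.

A FIRST/FOLLOW conflict occurs when a non-terminal N has a nullable alternative N → β (β ⇒* ε) and another alternative N → α with FIRST(α) ∩ FOLLOW(N) ≠ ∅: on such a lookahead the parser cannot decide between expanding α and letting N vanish via β.

Nullable non-terminals: T.

T: nullable alternative(s) T → ε; FOLLOW(T) = { 'b' }
  T → e d: FIRST \ {ε} = { 'e' } — disjoint from FOLLOW(T)
  T → e e b: FIRST \ {ε} = { 'e' } — disjoint from FOLLOW(T)
  T → ε: FIRST \ {ε} = { } — this is the only nullable alternative, skip

B has no nullable alternative, so no FIRST/FOLLOW check is needed there.

No FIRST/FOLLOW conflicts found.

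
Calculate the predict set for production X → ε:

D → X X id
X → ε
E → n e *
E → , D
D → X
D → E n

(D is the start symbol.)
{ $, 'id', 'n' }

PREDICT(X → ε) = (FIRST(RHS) \ {ε}) ∪ (FOLLOW(X) if ε ∈ FIRST(RHS), i.e. RHS ⇒* ε)
The right-hand side is ε (FIRST(ε) = { ε }), so the predict set is FOLLOW(X) = { $, 'id', 'n' }
PREDICT(X → ε) = { $, 'id', 'n' }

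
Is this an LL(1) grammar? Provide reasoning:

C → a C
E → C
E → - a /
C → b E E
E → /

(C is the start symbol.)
Yes, the grammar is LL(1).

A grammar is LL(1) if for each non-terminal N with multiple productions, the predict sets of those productions are pairwise disjoint, where PREDICT(N → α) = (FIRST(α) \ {ε}) ∪ (FOLLOW(N) if α ⇒* ε).

Relevant sets:
  FIRST(C) = { 'a', 'b' }

For C:
  PREDICT(C → a C) = { 'a' }
  PREDICT(C → b E E) = { 'b' }
For E:
  PREDICT(E → C) = { 'a', 'b' }
  PREDICT(E → '-' a '/') = { '-' }
  PREDICT(E → '/') = { '/' }

All predict sets are disjoint. The grammar IS LL(1).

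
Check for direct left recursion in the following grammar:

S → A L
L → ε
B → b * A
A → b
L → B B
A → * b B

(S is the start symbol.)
S → A L: starts with A
L → ε: starts with ε
B → b * A: starts with b
A → b: starts with b
L → B B: starts with B
A → * b B: starts with '*'

No direct left recursion found.

Answer: No direct left recursion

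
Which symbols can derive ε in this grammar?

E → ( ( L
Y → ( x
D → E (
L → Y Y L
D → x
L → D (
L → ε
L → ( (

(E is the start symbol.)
ε-productions: L → ε
So L is immediately nullable.
No further non-terminal can be added: every production for the remaining non-terminals contains a terminal or a non-nullable non-terminal.
Nullable = { 'L' }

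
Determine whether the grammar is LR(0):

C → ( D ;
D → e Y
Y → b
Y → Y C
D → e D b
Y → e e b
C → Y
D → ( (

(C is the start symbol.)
No. Shift-reduce conflict between [C → Y .] and [C → . ( D ;]

Augment with C' → C and build the canonical LR(0) collection (I0 = CLOSURE({[C' → . C]}), then GOTO on every symbol after a dot until no new states appear). It has 20 states:
  I0: { [C → . ( D ;], [C → . Y], [C' → . C], [Y → . Y C], [Y → . b], [Y → . e e b] }  — shift
  I1: { [C → ( . D ;], [D → . ( (], [D → . e D b], [D → . e Y] }  — shift
  I2: { [C' → C .] }  — accept
  I3: { [C → . ( D ;], [C → . Y], [C → Y .], [Y → . Y C], [Y → . b], [Y → . e e b], [Y → Y . C] }  — shift, reduce
  I4: { [Y → b .] }  — reduce
  I5: { [Y → e . e b] }  — shift
  I6: { [Y → e e . b] }  — shift
  I7: { [Y → e e b .] }  — reduce
  I8: { [Y → Y C .] }  — reduce
  I9: { [D → ( . (] }  — shift
  I10: { [C → ( D . ;] }  — shift
  I11: { [D → . ( (], [D → . e D b], [D → . e Y], [D → e . D b], [D → e . Y], [Y → . Y C], [Y → . b], [Y → . e e b] }  — shift
  I12: { [D → e D . b] }  — shift
  I13: { [C → . ( D ;], [C → . Y], [D → e Y .], [Y → . Y C], [Y → . b], [Y → . e e b], [Y → Y . C] }  — shift, reduce
  I14: { [D → . ( (], [D → . e D b], [D → . e Y], [D → e . D b], [D → e . Y], [Y → . Y C], [Y → . b], [Y → . e e b], [Y → e . e b] }  — shift
  I15: { [D → . ( (], [D → . e D b], [D → . e Y], [D → e . D b], [D → e . Y], [Y → . Y C], [Y → . b], [Y → . e e b], [Y → e . e b], [Y → e e . b] }  — shift
  I16: { [Y → b .], [Y → e e b .] }  — 2 reduces
  I17: { [D → e D b .] }  — reduce
  I18: { [C → ( D ; .] }  — reduce
  I19: { [D → ( ( .] }  — reduce

Conflict in state I3:
  Shift-reduce conflict between [C → Y .] and [C → . ( D ;]
So the grammar is NOT LR(0).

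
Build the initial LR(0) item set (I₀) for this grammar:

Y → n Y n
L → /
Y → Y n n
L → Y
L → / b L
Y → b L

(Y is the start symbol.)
{ [Y → . Y n n], [Y → . b L], [Y → . n Y n], [Y' → . Y] }

First, augment the grammar with Y' → Y
I₀ = CLOSURE({ [Y' → . Y] }):
  [Y' → . Y] has the dot before Y: add [Y → . n Y n], [Y → . Y n n], [Y → . b L]
No further items can be added.

I₀ = { [Y → . Y n n], [Y → . b L], [Y → . n Y n], [Y' → . Y] }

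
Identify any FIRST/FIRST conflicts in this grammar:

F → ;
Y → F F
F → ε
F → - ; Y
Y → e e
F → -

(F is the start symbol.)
Yes. F → '-' ';' Y / F → '-' on { '-' }

FIRST sets of the non-terminals at (or reachable through a nullable prefix from) the front of some alternative:
  FIRST(F) = { '-', ';', ε }

Productions for F:
  F → ;: FIRST = { ';' }
  F → ε: FIRST = { ε }
  F → - ; Y: FIRST = { '-' }
  F → -: FIRST = { '-' }
Productions for Y:
  Y → F F: FIRST = { '-', ';', ε }
  Y → e e: FIRST = { 'e' }

Conflict for F: F → - ; Y and F → -
  Overlap: { '-' }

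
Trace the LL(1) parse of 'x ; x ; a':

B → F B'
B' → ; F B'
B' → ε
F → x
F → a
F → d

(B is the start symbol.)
Stack is shown with the top on the left.

Stack     Input        Action
-----------------------------
B $       x ; x ; a $  output B → F B'
F B' $    x ; x ; a $  output F → x
x B' $    x ; x ; a $  match 'x'
B' $      ; x ; a $    output B' → ; F B'
; F B' $  ; x ; a $    match ';'
F B' $    x ; a $      output F → x
x B' $    x ; a $      match 'x'
B' $      ; a $        output B' → ; F B'
; F B' $  ; a $        match ';'
F B' $    a $          output F → a
a B' $    a $          match 'a'
B' $      $            output B' → ε
$         $            accept

The string is accepted.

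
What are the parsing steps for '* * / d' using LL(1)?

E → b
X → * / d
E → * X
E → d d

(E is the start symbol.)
LL(1) parsing maintains a stack (initially the start symbol over $) and the input. At each step: if the stack top is a terminal, match it against the current input token; if it is a non-terminal N, replace it with the RHS of M[N, lookahead] (the unique production whose predict set contains the lookahead).

Stack is shown with the top on the left.

Stack    Input      Action
--------------------------
E $      * * / d $  output E → * X
* X $    * * / d $  match '*'
X $      * / d $    output X → * / d
* / d $  * / d $    match '*'
/ d $    / d $      match '/'
d $      d $        match 'd'
$        $          accept

The string is accepted.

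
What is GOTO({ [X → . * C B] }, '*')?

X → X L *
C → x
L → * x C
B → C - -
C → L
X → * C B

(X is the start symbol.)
GOTO(I, '*') = CLOSURE({ [A → αX.β] : [A → α.Xβ] ∈ I, X = '*' })

Items with dot before '*', with the dot advanced:
  [X → . * C B] → [X → * . C B]
Closure of the advanced items:
  [X → * . C B] has the dot before C: add [C → . x], [C → . L]
  [C → . L] has the dot before L: add [L → . * x C]

GOTO = { [C → . L], [C → . x], [L → . * x C], [X → * . C B] }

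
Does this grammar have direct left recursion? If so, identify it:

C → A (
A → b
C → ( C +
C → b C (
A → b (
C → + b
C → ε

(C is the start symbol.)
No direct left recursion

Direct left recursion occurs when N → N α for some non-terminal N (the right-hand side begins with the left-hand side itself).

C → A (: starts with A
A → b: starts with b
C → ( C +: starts with '('
C → b C (: starts with b
A → b (: starts with b
C → + b: starts with '+'
C → ε: starts with ε

No direct left recursion found.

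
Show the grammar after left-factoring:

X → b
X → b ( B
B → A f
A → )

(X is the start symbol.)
X → b X'
X' → ε
X' → ( B
B → A f
A → )

Left-factoring transforms A → αβ₁ | αβ₂ into A → αA' and A' → β₁ | β₂
(α is the longest common prefix among the alternatives). Repeat until
no nonterminal has two alternatives with a common prefix.

Round 1: X has alternatives sharing prefix 'b'. Introduce X': X → b X'
  Add: X' → ε
  Add: X' → ( B

No remaining common prefixes — done.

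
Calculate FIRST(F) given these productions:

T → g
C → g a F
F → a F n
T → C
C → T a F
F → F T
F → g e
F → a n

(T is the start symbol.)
{ 'a', 'g' }

From F → a F n:
  - a is a terminal: add 'a' and stop
From F → F T:
  - F is the symbol being defined: contributes nothing new
    F is not nullable, so stop
From F → g e:
  - g is a terminal: add 'g' and stop
From F → a n:
  - a is a terminal: add 'a' and stop

Collecting: FIRST(F) = { 'a', 'g' }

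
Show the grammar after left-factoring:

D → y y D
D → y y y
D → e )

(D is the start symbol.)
D → y y D'
D' → D
D' → y
D → e )

Left-factoring transforms A → αβ₁ | αβ₂ into A → αA' and A' → β₁ | β₂
(α is the longest common prefix among the alternatives). Repeat until
no nonterminal has two alternatives with a common prefix.

Round 1: D has alternatives sharing prefix 'y y'. Introduce D': D → y y D'
  Add: D' → D
  Add: D' → y

No remaining common prefixes — done.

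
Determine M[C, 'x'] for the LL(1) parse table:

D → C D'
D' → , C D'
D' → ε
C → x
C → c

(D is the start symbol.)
To find M[C, 'x'], we find productions for C where 'x' is in the predict set (PREDICT(N → α) = (FIRST(α) \ {ε}) ∪ (FOLLOW(N) if α ⇒* ε)).

C → x: PREDICT = { 'x' }
  'x' is in predict set, so this production goes in M[C, 'x']
C → c: PREDICT = { 'c' }

M[C, 'x'] = C → x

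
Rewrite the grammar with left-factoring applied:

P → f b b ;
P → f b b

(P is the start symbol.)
Left-factoring transforms A → αβ₁ | αβ₂ into A → αA' and A' → β₁ | β₂
(α is the longest common prefix among the alternatives). Repeat until
no nonterminal has two alternatives with a common prefix.

Round 1: P has alternatives sharing prefix 'f b b'. Introduce P': P → f b b P'
  Add: P' → ;
  Add: P' → ε

No remaining common prefixes — done.

Resulting grammar:
P → f b b P'
P' → ;
P' → ε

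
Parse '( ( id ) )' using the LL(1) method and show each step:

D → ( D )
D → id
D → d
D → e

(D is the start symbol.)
Stack is shown with the top on the left.

Stack      Input         Action
-------------------------------
D $        ( ( id ) ) $  output D → ( D )
( D ) $    ( ( id ) ) $  match '('
D ) $      ( id ) ) $    output D → ( D )
( D ) ) $  ( id ) ) $    match '('
D ) ) $    id ) ) $      output D → id
id ) ) $   id ) ) $      match 'id'
) ) $      ) ) $         match ')'
) $        ) $           match ')'
$          $             accept

The string is accepted.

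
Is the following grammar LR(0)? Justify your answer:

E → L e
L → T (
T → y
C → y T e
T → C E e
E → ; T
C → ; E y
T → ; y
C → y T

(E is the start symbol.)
A grammar is LR(0) if no state in the canonical LR(0) collection has:
  - both a shift item (dot before a terminal) and a complete item (shift-reduce conflict), or
  - two or more complete items (reduce-reduce conflict; the accept item [E' → E .] counts as a complete item here).

Augment with E' → E and build the canonical LR(0) collection (I0 = CLOSURE({[E' → . E]}), then GOTO on every symbol after a dot until no new states appear). It has 18 states:
  I0: { [C → . ; E y], [C → . y T e], [C → . y T], [E → . ; T], [E → . L e], [E' → . E], [L → . T (], [T → . ; y], [T → . C E e], [T → . y] }  — shift
  I1: { [C → . ; E y], [C → . y T e], [C → . y T], [C → ; . E y], [E → . ; T], [E → . L e], [E → ; . T], [L → . T (], [T → . ; y], [T → . C E e], [T → . y], [T → ; . y] }  — shift
  I2: { [C → . ; E y], [C → . y T e], [C → . y T], [E → . ; T], [E → . L e], [L → . T (], [T → . ; y], [T → . C E e], [T → . y], [T → C . E e] }  — shift
  I3: { [E' → E .] }  — accept
  I4: { [E → L . e] }  — shift
  I5: { [L → T . (] }  — shift
  I6: { [C → . ; E y], [C → . y T e], [C → . y T], [C → y . T e], [C → y . T], [T → . ; y], [T → . C E e], [T → . y], [T → y .] }  — shift, reduce
  I7: { [C → . ; E y], [C → . y T e], [C → . y T], [C → ; . E y], [E → . ; T], [E → . L e], [L → . T (], [T → . ; y], [T → . C E e], [T → . y], [T → ; . y] }  — shift
  I8: { [C → y T . e], [C → y T .] }  — shift, reduce
  I9: { [C → y T e .] }  — reduce
  I10: { [C → ; E . y] }  — shift
  I11: { [C → . ; E y], [C → . y T e], [C → . y T], [C → y . T e], [C → y . T], [T → . ; y], [T → . C E e], [T → . y], [T → ; y .], [T → y .] }  — shift, 2 reduces
  I12: { [C → ; E y .] }  — reduce
  I13: { [L → T ( .] }  — reduce
  I14: { [E → L e .] }  — reduce
  I15: { [T → C E . e] }  — shift
  I16: { [T → C E e .] }  — reduce
  I17: { [E → ; T .], [L → T . (] }  — shift, reduce

Conflict in state I6:
  Shift-reduce conflict between [T → y .] and [C → . ; E y]
So the grammar is NOT LR(0).

Answer: No. Shift-reduce conflict between [T → y .] and [C → . ; E y]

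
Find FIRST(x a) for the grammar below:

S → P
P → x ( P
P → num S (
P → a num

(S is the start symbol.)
To compute FIRST(x a), process the symbols left to right:
Symbol x is a terminal. Add 'x' and stop.
FIRST(x a) = { 'x' }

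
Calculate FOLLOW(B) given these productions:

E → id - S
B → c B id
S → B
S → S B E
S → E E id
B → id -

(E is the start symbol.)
{ $, 'c', 'id' }

In B → c B id: B is followed by id, add FIRST(id) \ {ε} = { 'id' }
In S → B: B is at the end, add FOLLOW(S)
In S → S B E: B is followed by E, add FIRST(E) \ {ε} = { 'id' }

The FOLLOW sets referred to above (computed the same way, to a fixed point):
  FOLLOW(S) = { $, 'c', 'id' }

Taking the union: FOLLOW(B) = { $, 'c', 'id' }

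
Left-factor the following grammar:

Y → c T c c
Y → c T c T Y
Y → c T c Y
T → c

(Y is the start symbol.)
Y → c T c Y'
Y' → c
Y' → T Y
Y' → Y
T → c

Left-factoring transforms A → αβ₁ | αβ₂ into A → αA' and A' → β₁ | β₂
(α is the longest common prefix among the alternatives). Repeat until
no nonterminal has two alternatives with a common prefix.

Round 1: Y has alternatives sharing prefix 'c T c'. Introduce Y': Y → c T c Y'
  Add: Y' → c
  Add: Y' → T Y
  Add: Y' → Y

No remaining common prefixes — done.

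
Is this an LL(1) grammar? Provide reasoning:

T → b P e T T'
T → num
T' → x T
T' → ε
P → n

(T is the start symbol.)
A grammar is LL(1) if for each non-terminal N with multiple productions, the predict sets of those productions are pairwise disjoint, where PREDICT(N → α) = (FIRST(α) \ {ε}) ∪ (FOLLOW(N) if α ⇒* ε).

Relevant sets:
  FOLLOW(T') = { $, 'x' }

For T:
  PREDICT(T → b P e T T') = { 'b' }
  PREDICT(T → num) = { 'num' }
For T':
  PREDICT(T' → x T) = { 'x' }
  PREDICT(T' → ε) = { $, 'x' }
P has a single production, so nothing to check there.

Conflict found: Predict set conflict for T': { 'x' }
The grammar is NOT LL(1).

Answer: No. Predict set conflict for T': { 'x' }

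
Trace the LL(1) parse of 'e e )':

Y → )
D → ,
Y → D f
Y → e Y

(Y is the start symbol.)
LL(1) parsing maintains a stack (initially the start symbol over $) and the input. At each step: if the stack top is a terminal, match it against the current input token; if it is a non-terminal N, replace it with the RHS of M[N, lookahead] (the unique production whose predict set contains the lookahead).

Stack is shown with the top on the left.

Stack  Input    Action
----------------------
Y $    e e ) $  output Y → e Y
e Y $  e e ) $  match 'e'
Y $    e ) $    output Y → e Y
e Y $  e ) $    match 'e'
Y $    ) $      output Y → )
) $    ) $      match ')'
$      $        accept

The string is accepted.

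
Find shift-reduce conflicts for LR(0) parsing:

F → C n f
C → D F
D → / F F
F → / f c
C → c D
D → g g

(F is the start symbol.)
No shift-reduce conflicts

A shift-reduce conflict occurs when an LR(0) state has both:
  - a complete (reduce) item [A → α .] (dot at the end), and
  - a shift item [B → β . c γ] (dot before a terminal).

Augment with F' → F and build the canonical LR(0) collection (I0 = CLOSURE({[F' → . F]}), then GOTO on every symbol after a dot until no new states appear). It has 17 states:
  I0: { [C → . D F], [C → . c D], [D → . / F F], [D → . g g], [F → . / f c], [F → . C n f], [F' → . F] }  — shift
  I1: { [C → . D F], [C → . c D], [D → . / F F], [D → . g g], [D → / . F F], [F → . / f c], [F → . C n f], [F → / . f c] }  — shift
  I2: { [F → C . n f] }  — shift
  I3: { [C → . D F], [C → . c D], [C → D . F], [D → . / F F], [D → . g g], [F → . / f c], [F → . C n f] }  — shift
  I4: { [F' → F .] }  — accept
  I5: { [C → c . D], [D → . / F F], [D → . g g] }  — shift
  I6: { [D → g . g] }  — shift
  I7: { [D → g g .] }  — reduce
  I8: { [C → . D F], [C → . c D], [D → . / F F], [D → . g g], [D → / . F F], [F → . / f c], [F → . C n f] }  — shift
  I9: { [C → c D .] }  — reduce
  I10: { [C → . D F], [C → . c D], [D → . / F F], [D → . g g], [D → / F . F], [F → . / f c], [F → . C n f] }  — shift
  I11: { [D → / F F .] }  — reduce
  I12: { [C → D F .] }  — reduce
  I13: { [F → C n . f] }  — shift
  I14: { [F → C n f .] }  — reduce
  I15: { [F → / f . c] }  — shift
  I16: { [F → / f c .] }  — reduce

No state contains both a complete item and a shift item.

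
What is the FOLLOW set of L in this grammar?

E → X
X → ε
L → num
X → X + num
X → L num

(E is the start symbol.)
{ 'num' }

To compute FOLLOW(L), find every occurrence of L on a right-hand side N → α L β: add FIRST(β) \ {ε}, and if β is empty or nullable also add FOLLOW(N). Iterate to a fixed point.

In X → L num: L is followed by num, add FIRST(num) \ {ε} = { 'num' }

Taking the union: FOLLOW(L) = { 'num' }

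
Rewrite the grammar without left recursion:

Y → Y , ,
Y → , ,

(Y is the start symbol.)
Y → , , Y'
Y' → , , Y'
Y' → ε

Y is directly left-recursive. The standard transformation for
  A → A α₁ | ... | A α_m | β₁ | ... | β_n
is
  A  → β₁ A' | ... | β_n A'
  A' → α₁ A' | ... | α_m A' | ε

Y → , , becomes Y → , , Y'
Y → Y , , becomes Y' → , , Y'
Add Y' → ε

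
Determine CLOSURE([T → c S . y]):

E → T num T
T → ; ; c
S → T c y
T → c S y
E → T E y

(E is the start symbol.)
{ [T → c S . y] }

To compute CLOSURE, for each item [A → α.Bβ] where B is a non-terminal, add [B → .γ] for all productions B → γ; repeat for the newly added items until nothing changes.

Start with: [T → c S . y]
The dot precedes the terminal y, so nothing is added.

CLOSURE = { [T → c S . y] }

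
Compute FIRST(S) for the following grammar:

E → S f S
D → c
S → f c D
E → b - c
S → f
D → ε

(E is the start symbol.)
From S → f c D:
  - f is a terminal: add 'f' and stop
From S → f:
  - f is a terminal: add 'f' and stop

Collecting: FIRST(S) = { 'f' }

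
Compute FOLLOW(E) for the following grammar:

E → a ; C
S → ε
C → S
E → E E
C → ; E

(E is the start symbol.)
{ $, 'a' }

E is the start symbol, so $ ∈ FOLLOW(E).
In E → E E: E is followed by E, add FIRST(E) \ {ε} = { 'a' }
In E → E E: E is at the end; this adds FOLLOW(E) to itself — nothing new
In C → ; E: E is at the end, add FOLLOW(C)

The FOLLOW sets referred to above (computed the same way, to a fixed point):
  FOLLOW(C) = { $, 'a' }

Taking the union: FOLLOW(E) = { $, 'a' }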